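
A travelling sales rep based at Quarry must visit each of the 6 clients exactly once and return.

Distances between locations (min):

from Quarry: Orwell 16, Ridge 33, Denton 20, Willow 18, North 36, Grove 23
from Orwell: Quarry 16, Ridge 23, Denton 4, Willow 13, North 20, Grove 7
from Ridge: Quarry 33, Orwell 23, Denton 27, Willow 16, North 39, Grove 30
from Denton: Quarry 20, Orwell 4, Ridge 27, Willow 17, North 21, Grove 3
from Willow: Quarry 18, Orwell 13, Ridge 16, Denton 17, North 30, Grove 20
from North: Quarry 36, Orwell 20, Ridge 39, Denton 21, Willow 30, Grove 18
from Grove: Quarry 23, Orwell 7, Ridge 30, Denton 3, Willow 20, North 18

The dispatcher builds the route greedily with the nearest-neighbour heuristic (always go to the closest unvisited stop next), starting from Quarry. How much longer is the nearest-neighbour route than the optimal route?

Quarry: Orwell=16, Willow=18, Denton=20, Grove=23, Ridge=33, North=36 ⇒ Orwell
Orwell: Denton=4, Grove=7, Willow=13, North=20, Ridge=23 ⇒ Denton
Denton: Grove=3, Willow=17, North=21, Ridge=27 ⇒ Grove
Grove: North=18, Willow=20, Ridge=30 ⇒ North
North: Willow=30, Ridge=39 ⇒ Willow
Willow: Ridge=16 ⇒ Ridge
NN route Quarry → Orwell → Denton → Grove → North → Willow → Ridge → Quarry costs 120.
Optimal: Quarry → Orwell → Denton → Grove → North → Ridge → Willow → Quarry costs 114 (by enumerating all 360 distinct tours).
Excess = 120 − 114 = 6.

The nearest-neighbour route is 6 min longer than optimal.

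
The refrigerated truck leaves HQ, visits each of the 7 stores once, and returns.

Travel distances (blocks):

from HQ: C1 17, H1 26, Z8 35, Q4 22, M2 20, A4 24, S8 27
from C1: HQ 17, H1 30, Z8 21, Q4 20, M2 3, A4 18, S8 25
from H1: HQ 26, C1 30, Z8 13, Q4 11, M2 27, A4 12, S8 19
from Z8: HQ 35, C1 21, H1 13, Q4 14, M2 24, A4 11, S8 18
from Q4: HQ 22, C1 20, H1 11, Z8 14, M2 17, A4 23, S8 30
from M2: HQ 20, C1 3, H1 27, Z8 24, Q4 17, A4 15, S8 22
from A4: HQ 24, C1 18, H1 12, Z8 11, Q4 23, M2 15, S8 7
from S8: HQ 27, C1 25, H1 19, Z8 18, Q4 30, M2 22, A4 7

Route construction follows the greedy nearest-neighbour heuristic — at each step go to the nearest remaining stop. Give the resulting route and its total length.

Total distance 106 blocks via the nearest-neighbour route HQ → C1 → M2 → A4 → S8 → Z8 → H1 → Q4 → HQ.

HQ → [C1:17 / M2:20 / Q4:22 / A4:24 / H1:26 / S8:27 / Z8:35] → C1 (17)
C1 → [M2:3 / A4:18 / Q4:20 / Z8:21 / S8:25 / H1:30] → M2 (3)
M2 → [A4:15 / Q4:17 / S8:22 / Z8:24 / H1:27] → A4 (15)
A4 → [S8:7 / Z8:11 / H1:12 / Q4:23] → S8 (7)
S8 → [Z8:18 / H1:19 / Q4:30] → Z8 (18)
Z8 → [H1:13 / Q4:14] → H1 (13)
H1 → [Q4:11] → Q4 (11)
Return Q4→HQ: 22.
Total = 17 + 3 + 15 + 7 + 18 + 13 + 11 + 22 = 106.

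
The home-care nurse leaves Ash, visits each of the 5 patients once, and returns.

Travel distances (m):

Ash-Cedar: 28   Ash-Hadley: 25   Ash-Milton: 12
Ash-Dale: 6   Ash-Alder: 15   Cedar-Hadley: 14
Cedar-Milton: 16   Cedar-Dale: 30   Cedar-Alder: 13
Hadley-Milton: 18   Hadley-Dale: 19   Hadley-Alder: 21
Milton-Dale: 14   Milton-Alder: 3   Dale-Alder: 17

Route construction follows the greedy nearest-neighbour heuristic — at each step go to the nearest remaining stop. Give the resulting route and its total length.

Total distance 75 m via the nearest-neighbour route Ash → Dale → Milton → Alder → Cedar → Hadley → Ash.

At Ash the remaining stops are Dale 6, Milton 12, Alder 15, Hadley 25, Cedar 28; go to Dale.
At Dale the remaining stops are Milton 14, Alder 17, Hadley 19, Cedar 30; go to Milton.
At Milton the remaining stops are Alder 3, Cedar 16, Hadley 18; go to Alder.
At Alder the remaining stops are Cedar 13, Hadley 21; go to Cedar.
At Cedar the remaining stops are Hadley 14; go to Hadley.
Return Hadley→Ash: 25.
Total = 6 + 14 + 3 + 13 + 14 + 25 = 75.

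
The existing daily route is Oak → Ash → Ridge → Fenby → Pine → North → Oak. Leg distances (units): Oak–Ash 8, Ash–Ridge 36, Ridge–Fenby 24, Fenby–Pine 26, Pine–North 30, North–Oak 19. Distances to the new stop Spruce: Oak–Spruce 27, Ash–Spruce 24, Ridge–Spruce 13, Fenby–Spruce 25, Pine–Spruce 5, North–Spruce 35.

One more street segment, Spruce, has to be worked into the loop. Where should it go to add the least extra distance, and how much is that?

Adding 1 by placing Spruce on the Ash–Ridge leg.

Insertion cost between consecutive stops i–j is d(i,Spruce) + d(Spruce,j) − d(i,j):
  between Oak and Ash: 27 + 24 − 8 = 43
  between Ash and Ridge: 24 + 13 − 36 = 1
  between Ridge and Fenby: 13 + 25 − 24 = 14
  between Fenby and Pine: 25 + 5 − 26 = 4
  between Pine and North: 5 + 35 − 30 = 10
  between North and Oak: 35 + 27 − 19 = 43
Cheapest insertion is between Ash and Ridge, adding 1.
New total = 143 + 1 = 144.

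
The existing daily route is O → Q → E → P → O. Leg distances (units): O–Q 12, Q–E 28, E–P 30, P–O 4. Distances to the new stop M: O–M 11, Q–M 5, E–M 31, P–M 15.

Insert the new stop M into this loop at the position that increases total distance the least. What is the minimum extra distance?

Insertion cost between consecutive stops i–j is d(i,M) + d(M,j) − d(i,j):
  between O and Q: 11 + 5 − 12 = 4
  between Q and E: 5 + 31 − 28 = 8
  between E and P: 31 + 15 − 30 = 16
  between P and O: 15 + 11 − 4 = 22
Cheapest insertion is between O and Q, adding 4.
New total = 74 + 4 = 78.

Adding 4 by placing M on the O–Q leg.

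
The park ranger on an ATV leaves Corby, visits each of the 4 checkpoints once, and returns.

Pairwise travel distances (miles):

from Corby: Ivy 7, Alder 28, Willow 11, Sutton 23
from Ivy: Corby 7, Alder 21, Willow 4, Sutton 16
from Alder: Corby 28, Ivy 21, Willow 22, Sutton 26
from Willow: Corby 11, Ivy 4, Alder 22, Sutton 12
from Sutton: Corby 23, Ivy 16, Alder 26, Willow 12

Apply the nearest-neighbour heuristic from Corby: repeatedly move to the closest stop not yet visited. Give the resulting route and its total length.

Corby → [Ivy:7 / Willow:11 / Sutton:23 / Alder:28] → Ivy (7)
Ivy → [Willow:4 / Sutton:16 / Alder:21] → Willow (4)
Willow → [Sutton:12 / Alder:22] → Sutton (12)
Sutton → [Alder:26] → Alder (26)
Return Alder→Corby: 28.
Total = 7 + 4 + 12 + 26 + 28 = 77.

Nearest-neighbour total = 77 miles; route Corby → Ivy → Willow → Sutton → Alder → Corby.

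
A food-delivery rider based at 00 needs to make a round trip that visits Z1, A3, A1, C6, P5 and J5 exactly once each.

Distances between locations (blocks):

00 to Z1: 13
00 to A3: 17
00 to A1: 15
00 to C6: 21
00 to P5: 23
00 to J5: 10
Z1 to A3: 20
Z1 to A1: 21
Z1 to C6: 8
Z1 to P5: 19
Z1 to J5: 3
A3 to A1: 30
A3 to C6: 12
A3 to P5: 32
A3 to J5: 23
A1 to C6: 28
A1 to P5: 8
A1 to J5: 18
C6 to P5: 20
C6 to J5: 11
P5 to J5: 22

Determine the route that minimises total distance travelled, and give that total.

85 blocks — the shortest possible round trip.

With 6 stops there are 6!/2 = 360 distinct round trips (a route and its reverse cost the same).
00-Z1-A3-A1-C6-P5-J5-00: 13+20+30+28+20+22+10 = 143
00-Z1-A3-A1-C6-J5-P5-00: 13+20+30+28+11+22+23 = 147
00-Z1-A3-A1-P5-C6-J5-00: 13+20+30+8+20+11+10 = 112
00-Z1-A3-A1-P5-J5-C6-00: 13+20+30+8+22+11+21 = 125
00-Z1-A3-A1-J5-C6-P5-00: 13+20+30+18+11+20+23 = 135
00-Z1-A3-A1-J5-P5-C6-00: 13+20+30+18+22+20+21 = 144
00-Z1-A3-C6-A1-P5-J5-00: 13+20+12+28+8+22+10 = 113
00-Z1-A3-C6-A1-J5-P5-00: 13+20+12+28+18+22+23 = 136
… (352 more)
00-A3-C6-Z1-J5-P5-A1-00: 17+12+8+3+22+8+15 = 85  ← best
The minimum is 85.
One optimal route: 00 → A3 → C6 → Z1 → J5 → P5 → A1 → 00 (or its reverse).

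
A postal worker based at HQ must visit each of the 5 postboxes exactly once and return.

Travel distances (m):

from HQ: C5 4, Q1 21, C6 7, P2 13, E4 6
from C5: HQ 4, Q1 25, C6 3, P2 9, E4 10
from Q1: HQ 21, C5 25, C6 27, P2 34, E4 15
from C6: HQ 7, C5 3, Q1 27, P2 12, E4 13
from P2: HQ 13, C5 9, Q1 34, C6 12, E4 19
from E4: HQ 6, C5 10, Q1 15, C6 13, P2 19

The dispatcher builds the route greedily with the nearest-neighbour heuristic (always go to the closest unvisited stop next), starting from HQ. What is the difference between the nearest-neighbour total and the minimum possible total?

The nearest-neighbour route is 1 m longer than optimal.

From HQ: C5=4, E4=6, C6=7, P2=13, Q1=21 → choose C5 (4).
From C5: C6=3, P2=9, E4=10, Q1=25 → choose C6 (3).
From C6: P2=12, E4=13, Q1=27 → choose P2 (12).
From P2: E4=19, Q1=34 → choose E4 (19).
From E4: Q1=15 → choose Q1 (15).
NN route HQ → C5 → C6 → P2 → E4 → Q1 → HQ costs 74.
Optimal: HQ → C5 → P2 → C6 → Q1 → E4 → HQ costs 73 (by enumerating all 60 distinct tours).
Excess = 74 − 73 = 1.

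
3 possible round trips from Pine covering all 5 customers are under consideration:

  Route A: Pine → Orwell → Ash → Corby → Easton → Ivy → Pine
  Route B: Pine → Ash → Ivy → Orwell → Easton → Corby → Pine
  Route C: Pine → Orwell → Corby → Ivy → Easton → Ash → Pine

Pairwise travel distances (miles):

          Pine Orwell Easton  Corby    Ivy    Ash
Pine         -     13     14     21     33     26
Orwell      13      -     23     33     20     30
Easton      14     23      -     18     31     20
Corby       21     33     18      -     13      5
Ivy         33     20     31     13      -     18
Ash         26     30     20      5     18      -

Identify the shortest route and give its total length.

Shortest is Route B, total 126 miles.

Route A: 13 + 30 + 5 + 18 + 31 + 33 = 130
Route B: 26 + 18 + 20 + 23 + 18 + 21 = 126
Route C: 13 + 33 + 13 + 31 + 20 + 26 = 136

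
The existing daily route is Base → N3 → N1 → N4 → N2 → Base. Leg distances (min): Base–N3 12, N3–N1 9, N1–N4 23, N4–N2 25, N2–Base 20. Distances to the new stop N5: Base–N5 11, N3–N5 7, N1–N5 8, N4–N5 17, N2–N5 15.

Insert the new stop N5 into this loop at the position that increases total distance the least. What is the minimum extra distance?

Insertion cost between consecutive stops i–j is d(i,N5) + d(N5,j) − d(i,j):
  between Base and N3: 11 + 7 − 12 = 6
  between N3 and N1: 7 + 8 − 9 = 6
  between N1 and N4: 8 + 17 − 23 = 2
  between N4 and N2: 17 + 15 − 25 = 7
  between N2 and Base: 15 + 11 − 20 = 6
Cheapest insertion is between N1 and N4, adding 2.
New total = 89 + 2 = 91.

Adding 2 min by placing N5 on the N1–N4 leg.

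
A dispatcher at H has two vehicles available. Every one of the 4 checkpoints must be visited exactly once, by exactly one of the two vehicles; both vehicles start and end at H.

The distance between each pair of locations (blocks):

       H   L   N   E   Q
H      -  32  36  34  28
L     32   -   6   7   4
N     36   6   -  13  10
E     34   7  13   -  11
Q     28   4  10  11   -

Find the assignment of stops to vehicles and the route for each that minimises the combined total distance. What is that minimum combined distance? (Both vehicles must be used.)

Check every non-empty split of the stops between the two vehicles; for each half take its own optimal tour:
  {L} + {N, E, Q}: 64 + 85 = 149
  {N} + {L, E, Q}: 72 + 73 = 145
  {L, N} + {E, Q}: 74 + 73 = 147
  {E} + {L, N, Q}: 68 + 74 = 142
  {L, E} + {N, Q}: 73 + 74 = 147
  {N, E} + {L, Q}: 83 + 64 = 147
  … (7 splits in total)
  {L, N, E} + {Q}: 83 + 56 = 139  ← best
Best: vehicle 1 H → N → L → E → H = 83; vehicle 2 H → Q → H = 56; combined 139.

139 blocks — the smallest possible combined total.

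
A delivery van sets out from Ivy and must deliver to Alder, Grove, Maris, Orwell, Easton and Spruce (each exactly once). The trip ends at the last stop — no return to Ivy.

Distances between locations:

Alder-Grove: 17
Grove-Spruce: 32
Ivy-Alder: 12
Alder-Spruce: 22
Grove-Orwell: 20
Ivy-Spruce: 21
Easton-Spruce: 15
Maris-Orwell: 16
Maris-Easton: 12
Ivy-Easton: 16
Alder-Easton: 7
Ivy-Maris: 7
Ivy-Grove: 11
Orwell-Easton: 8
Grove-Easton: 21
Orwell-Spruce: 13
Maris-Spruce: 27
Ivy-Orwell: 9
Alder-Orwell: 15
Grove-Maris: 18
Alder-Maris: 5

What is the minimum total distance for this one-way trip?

There are 6! = 720 possible orderings.
Ivy → Alder → Grove → Maris → Orwell → Easton → Spruce: 12+17+18+16+8+15 = 86
Ivy → Alder → Grove → Maris → Orwell → Spruce → Easton: 12+17+18+16+13+15 = 91
Ivy → Alder → Grove → Maris → Easton → Orwell → Spruce: 12+17+18+12+8+13 = 80
Ivy → Alder → Grove → Maris → Easton → Spruce → Orwell: 12+17+18+12+15+13 = 87
Ivy → Alder → Grove → Maris → Spruce → Orwell → Easton: 12+17+18+27+13+8 = 95
Ivy → Alder → Grove → Maris → Spruce → Easton → Orwell: 12+17+18+27+15+8 = 97
Ivy → Alder → Grove → Orwell → Maris → Easton → Spruce: 12+17+20+16+12+15 = 92
Ivy → Alder → Grove → Orwell → Maris → Spruce → Easton: 12+17+20+16+27+15 = 107
… (712 more)
Ivy → Grove → Maris → Alder → Easton → Orwell → Spruce: 11+18+5+7+8+13 = 62  ← best
The minimum is 62.
One shortest path: Ivy → Grove → Maris → Alder → Easton → Orwell → Spruce.

Shortest open route: 62.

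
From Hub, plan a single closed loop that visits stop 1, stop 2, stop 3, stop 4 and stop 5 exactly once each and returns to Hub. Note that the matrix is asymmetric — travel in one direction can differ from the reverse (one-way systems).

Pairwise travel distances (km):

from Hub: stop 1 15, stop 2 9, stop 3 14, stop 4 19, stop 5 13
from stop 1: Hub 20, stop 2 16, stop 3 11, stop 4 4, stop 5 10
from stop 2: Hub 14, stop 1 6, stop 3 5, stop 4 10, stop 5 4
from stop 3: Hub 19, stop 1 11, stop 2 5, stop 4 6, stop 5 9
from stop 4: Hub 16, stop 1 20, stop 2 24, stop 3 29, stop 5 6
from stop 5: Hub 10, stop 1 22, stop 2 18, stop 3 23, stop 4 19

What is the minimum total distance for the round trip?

Minimum total distance: 45 km.

Hub→stop 1→stop 2→stop 3→stop 4→stop 5→Hub: 15+16+5+6+6+10 = 58
Hub→stop 1→stop 2→stop 3→stop 5→stop 4→Hub: 15+16+5+9+19+16 = 80
Hub→stop 1→stop 2→stop 4→stop 3→stop 5→Hub: 15+16+10+29+9+10 = 89
Hub→stop 1→stop 2→stop 4→stop 5→stop 3→Hub: 15+16+10+6+23+19 = 89
Hub→stop 1→stop 2→stop 5→stop 3→stop 4→Hub: 15+16+4+23+6+16 = 80
Hub→stop 1→stop 2→stop 5→stop 4→stop 3→Hub: 15+16+4+19+29+19 = 102
Hub→stop 1→stop 3→stop 2→stop 4→stop 5→Hub: 15+11+5+10+6+10 = 57
Hub→stop 1→stop 3→stop 2→stop 5→stop 4→Hub: 15+11+5+4+19+16 = 70
Hub→stop 1→stop 3→stop 4→stop 2→stop 5→Hub: 15+11+6+24+4+10 = 70
Hub→stop 1→stop 3→stop 4→stop 5→stop 2→Hub: 15+11+6+6+18+14 = 70
Hub→stop 1→stop 3→stop 5→stop 2→stop 4→Hub: 15+11+9+18+10+16 = 79
Hub→stop 1→stop 3→stop 5→stop 4→stop 2→Hub: 15+11+9+19+24+14 = 92
Hub→stop 1→stop 4→stop 2→stop 3→stop 5→Hub: 15+4+24+5+9+10 = 67
Hub→stop 1→stop 4→stop 2→stop 5→stop 3→Hub: 15+4+24+4+23+19 = 89
… (106 more)
Hub→stop 2→stop 3→stop 1→stop 4→stop 5→Hub: 9+5+11+4+6+10 = 45  ← best
The minimum is 45.
One optimal route: Hub → stop 2 → stop 3 → stop 1 → stop 4 → stop 5 → Hub.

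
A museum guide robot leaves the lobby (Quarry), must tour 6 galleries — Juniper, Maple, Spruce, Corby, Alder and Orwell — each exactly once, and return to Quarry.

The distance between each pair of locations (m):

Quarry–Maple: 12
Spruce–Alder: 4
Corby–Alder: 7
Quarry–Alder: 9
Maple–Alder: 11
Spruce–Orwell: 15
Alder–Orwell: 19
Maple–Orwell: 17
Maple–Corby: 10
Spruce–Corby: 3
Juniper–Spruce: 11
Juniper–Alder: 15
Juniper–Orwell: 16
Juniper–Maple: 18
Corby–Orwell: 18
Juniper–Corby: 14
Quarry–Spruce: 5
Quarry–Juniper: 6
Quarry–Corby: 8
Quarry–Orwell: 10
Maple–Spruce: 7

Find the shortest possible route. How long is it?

Shortest round trip = 65 m.

There are 360 distinct closed tours to check (reversals are equivalent).
Quarry→Juniper→Maple→Spruce→Corby→Alder→Orwell→Quarry: 6+18+7+3+7+19+10 = 70
Quarry→Juniper→Maple→Spruce→Corby→Orwell→Alder→Quarry: 6+18+7+3+18+19+9 = 80
Quarry→Juniper→Maple→Spruce→Alder→Corby→Orwell→Quarry: 6+18+7+4+7+18+10 = 70
Quarry→Juniper→Maple→Spruce→Alder→Orwell→Corby→Quarry: 6+18+7+4+19+18+8 = 80
Quarry→Juniper→Maple→Spruce→Orwell→Corby→Alder→Quarry: 6+18+7+15+18+7+9 = 80
Quarry→Juniper→Maple→Spruce→Orwell→Alder→Corby→Quarry: 6+18+7+15+19+7+8 = 80
Quarry→Juniper→Maple→Corby→Spruce→Alder→Orwell→Quarry: 6+18+10+3+4+19+10 = 70
Quarry→Juniper→Maple→Corby→Spruce→Orwell→Alder→Quarry: 6+18+10+3+15+19+9 = 80
… (352 more)
Quarry→Juniper→Spruce→Corby→Alder→Maple→Orwell→Quarry: 6+11+3+7+11+17+10 = 65  ← best
The minimum is 65.
One optimal route: Quarry → Juniper → Spruce → Corby → Alder → Maple → Orwell → Quarry (or its reverse).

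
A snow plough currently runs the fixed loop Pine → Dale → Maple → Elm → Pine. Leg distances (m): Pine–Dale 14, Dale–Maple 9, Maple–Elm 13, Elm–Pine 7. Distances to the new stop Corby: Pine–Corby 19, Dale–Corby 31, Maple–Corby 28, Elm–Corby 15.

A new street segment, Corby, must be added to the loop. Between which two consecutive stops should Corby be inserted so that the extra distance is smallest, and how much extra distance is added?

Adding 27 m by placing Corby on the Elm–Pine leg.

Insertion cost between consecutive stops i–j is d(i,Corby) + d(Corby,j) − d(i,j):
  between Pine and Dale: 19 + 31 − 14 = 36
  between Dale and Maple: 31 + 28 − 9 = 50
  between Maple and Elm: 28 + 15 − 13 = 30
  between Elm and Pine: 15 + 19 − 7 = 27
Cheapest insertion is between Elm and Pine, adding 27.
New total = 43 + 27 = 70.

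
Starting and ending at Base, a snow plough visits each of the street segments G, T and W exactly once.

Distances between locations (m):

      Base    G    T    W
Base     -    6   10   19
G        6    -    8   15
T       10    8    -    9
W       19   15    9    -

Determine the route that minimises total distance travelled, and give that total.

Shortest round trip = 40 m.

There are 3 distinct closed tours to check (reversals are equivalent).
Base - G - T - W - Base: 6+8+9+19 = 42
Base - G - W - T - Base: 6+15+9+10 = 40
Base - T - G - W - Base: 10+8+15+19 = 52
The minimum is 40.
One optimal route: Base → G → W → T → Base (or its reverse).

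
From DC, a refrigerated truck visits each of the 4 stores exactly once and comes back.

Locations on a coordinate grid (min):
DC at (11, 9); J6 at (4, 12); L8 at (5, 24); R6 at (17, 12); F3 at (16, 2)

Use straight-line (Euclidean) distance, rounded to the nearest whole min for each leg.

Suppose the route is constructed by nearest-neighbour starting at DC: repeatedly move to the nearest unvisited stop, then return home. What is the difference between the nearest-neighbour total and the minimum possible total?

The nearest-neighbour route is 5 min longer than optimal.

DC: R6=7, J6=8, F3=9, L8=16 ⇒ R6
R6: F3=10, J6=13, L8=17 ⇒ F3
F3: J6=16, L8=25 ⇒ J6
J6: L8=12 ⇒ L8
NN route DC → R6 → F3 → J6 → L8 → DC costs 61.
Optimal: DC → J6 → L8 → R6 → F3 → DC costs 56 (by enumerating all 12 distinct tours).
Excess = 61 − 56 = 5.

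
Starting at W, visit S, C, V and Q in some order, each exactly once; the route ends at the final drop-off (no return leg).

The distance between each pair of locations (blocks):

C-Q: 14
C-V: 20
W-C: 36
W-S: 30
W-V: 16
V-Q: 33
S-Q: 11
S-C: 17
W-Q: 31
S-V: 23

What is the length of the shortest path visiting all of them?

61 blocks — the minimum one-way total.

There are 4! = 24 possible orderings.
W→S→C→V→Q: 30+17+20+33 = 100
W→S→C→Q→V: 30+17+14+33 = 94
W→S→V→C→Q: 30+23+20+14 = 87
W→S→V→Q→C: 30+23+33+14 = 100
W→S→Q→C→V: 30+11+14+20 = 75
W→S→Q→V→C: 30+11+33+20 = 94
W→C→S→V→Q: 36+17+23+33 = 109
W→C→S→Q→V: 36+17+11+33 = 97
W→C→V→S→Q: 36+20+23+11 = 90
W→C→V→Q→S: 36+20+33+11 = 100
W→C→Q→S→V: 36+14+11+23 = 84
W→C→Q→V→S: 36+14+33+23 = 106
W→V→S→C→Q: 16+23+17+14 = 70
W→V→S→Q→C: 16+23+11+14 = 64
… (10 more)
W→V→C→Q→S: 16+20+14+11 = 61  ← best
The minimum is 61.
One shortest path: W → V → C → Q → S.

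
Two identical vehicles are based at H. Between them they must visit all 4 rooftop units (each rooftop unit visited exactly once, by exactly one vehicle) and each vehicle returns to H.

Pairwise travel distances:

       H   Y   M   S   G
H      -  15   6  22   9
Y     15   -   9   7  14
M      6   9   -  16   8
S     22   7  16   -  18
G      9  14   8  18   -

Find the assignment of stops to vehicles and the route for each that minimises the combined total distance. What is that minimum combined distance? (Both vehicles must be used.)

61 — the smallest possible combined total.

Check every non-empty split of the stops between the two vehicles; for each half take its own optimal tour:
  {Y} + {M, S, G}: 30 + 49 = 79
  {M} + {Y, S, G}: 12 + 49 = 61
  {Y, M} + {S, G}: 30 + 49 = 79
  {S} + {Y, M, G}: 44 + 38 = 82
  {Y, S} + {M, G}: 44 + 23 = 67
  {M, S} + {Y, G}: 44 + 38 = 82
  … (7 splits in total)
Best: vehicle 1 H → M → H = 12; vehicle 2 H → Y → S → G → H = 49; combined 61.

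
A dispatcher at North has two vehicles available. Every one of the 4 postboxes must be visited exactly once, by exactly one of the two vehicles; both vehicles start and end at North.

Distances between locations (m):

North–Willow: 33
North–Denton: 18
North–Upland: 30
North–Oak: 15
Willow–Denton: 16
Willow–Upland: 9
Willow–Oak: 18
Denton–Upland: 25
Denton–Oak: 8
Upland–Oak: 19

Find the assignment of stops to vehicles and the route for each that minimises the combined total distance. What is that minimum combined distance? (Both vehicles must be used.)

Try each way of splitting the stops between the two vehicles (each non-empty) and, for each split, find the best tour for each vehicle:
  {Willow} + {Denton, Upland, Oak}: 66 + 75 = 141
  {Denton} + {Willow, Upland, Oak}: 36 + 72 = 108
  {Willow, Denton} + {Upland, Oak}: 67 + 64 = 131
  {Upland} + {Willow, Denton, Oak}: 60 + 67 = 127
  {Willow, Upland} + {Denton, Oak}: 72 + 41 = 113
  {Denton, Upland} + {Willow, Oak}: 73 + 66 = 139
  … (7 splits in total)
  {Willow, Denton, Upland} + {Oak}: 73 + 30 = 103  ← best
Best: vehicle 1 North → Denton → Willow → Upland → North = 73; vehicle 2 North → Oak → North = 30; combined 103.

103 m — the smallest possible combined total.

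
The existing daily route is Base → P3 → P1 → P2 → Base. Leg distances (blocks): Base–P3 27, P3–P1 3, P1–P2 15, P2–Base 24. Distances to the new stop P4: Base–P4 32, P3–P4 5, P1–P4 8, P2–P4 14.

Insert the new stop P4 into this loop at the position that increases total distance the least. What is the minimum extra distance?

Adding 7 blocks by placing P4 on the P1–P2 leg.

Insertion cost between consecutive stops i–j is d(i,P4) + d(P4,j) − d(i,j):
  between Base and P3: 32 + 5 − 27 = 10
  between P3 and P1: 5 + 8 − 3 = 10
  between P1 and P2: 8 + 14 − 15 = 7
  between P2 and Base: 14 + 32 − 24 = 22
Cheapest insertion is between P1 and P2, adding 7.
New total = 69 + 7 = 76.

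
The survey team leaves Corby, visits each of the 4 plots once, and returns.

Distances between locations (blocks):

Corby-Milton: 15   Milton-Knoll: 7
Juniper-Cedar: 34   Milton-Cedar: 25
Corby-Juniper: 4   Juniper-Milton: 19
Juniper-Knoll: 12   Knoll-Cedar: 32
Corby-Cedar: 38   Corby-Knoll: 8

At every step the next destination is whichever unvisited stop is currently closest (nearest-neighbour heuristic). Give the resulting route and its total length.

At Corby the remaining stops are Juniper 4, Knoll 8, Milton 15, Cedar 38; go to Juniper.
At Juniper the remaining stops are Knoll 12, Milton 19, Cedar 34; go to Knoll.
At Knoll the remaining stops are Milton 7, Cedar 32; go to Milton.
At Milton the remaining stops are Cedar 25; go to Cedar.
Return Cedar→Corby: 38.
Total = 4 + 12 + 7 + 25 + 38 = 86.

Total distance 86 blocks via the nearest-neighbour route Corby → Juniper → Knoll → Milton → Cedar → Corby.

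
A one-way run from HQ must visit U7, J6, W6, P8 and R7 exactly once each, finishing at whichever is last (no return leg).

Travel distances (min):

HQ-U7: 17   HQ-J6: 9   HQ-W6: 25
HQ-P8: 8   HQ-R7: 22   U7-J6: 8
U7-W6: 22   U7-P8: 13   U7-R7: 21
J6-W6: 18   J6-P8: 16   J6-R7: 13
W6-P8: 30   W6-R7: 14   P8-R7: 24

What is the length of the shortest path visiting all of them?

There are 5! = 120 possible orderings.
HQ - U7 - J6 - W6 - P8 - R7: 17+8+18+30+24 = 97
HQ - U7 - J6 - W6 - R7 - P8: 17+8+18+14+24 = 81
HQ - U7 - J6 - P8 - W6 - R7: 17+8+16+30+14 = 85
HQ - U7 - J6 - P8 - R7 - W6: 17+8+16+24+14 = 79
HQ - U7 - J6 - R7 - W6 - P8: 17+8+13+14+30 = 82
HQ - U7 - J6 - R7 - P8 - W6: 17+8+13+24+30 = 92
HQ - U7 - W6 - J6 - P8 - R7: 17+22+18+16+24 = 97
HQ - U7 - W6 - J6 - R7 - P8: 17+22+18+13+24 = 94
HQ - U7 - W6 - P8 - J6 - R7: 17+22+30+16+13 = 98
HQ - U7 - W6 - P8 - R7 - J6: 17+22+30+24+13 = 106
HQ - U7 - W6 - R7 - J6 - P8: 17+22+14+13+16 = 82
HQ - U7 - W6 - R7 - P8 - J6: 17+22+14+24+16 = 93
HQ - U7 - P8 - J6 - W6 - R7: 17+13+16+18+14 = 78
HQ - U7 - P8 - J6 - R7 - W6: 17+13+16+13+14 = 73
… (106 more)
HQ - P8 - U7 - J6 - R7 - W6: 8+13+8+13+14 = 56  ← best
The minimum is 56.
One shortest path: HQ → P8 → U7 → J6 → R7 → W6.

56 min — the minimum one-way total.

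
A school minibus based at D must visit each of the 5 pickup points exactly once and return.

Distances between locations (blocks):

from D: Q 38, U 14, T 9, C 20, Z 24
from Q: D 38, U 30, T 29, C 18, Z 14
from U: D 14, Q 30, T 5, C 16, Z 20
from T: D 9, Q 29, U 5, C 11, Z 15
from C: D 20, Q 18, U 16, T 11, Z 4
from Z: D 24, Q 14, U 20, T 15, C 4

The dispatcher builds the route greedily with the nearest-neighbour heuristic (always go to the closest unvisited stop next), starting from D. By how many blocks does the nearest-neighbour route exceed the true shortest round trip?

From D: T=9, U=14, C=20, Z=24, Q=38 → choose T (9).
From T: U=5, C=11, Z=15, Q=29 → choose U (5).
From U: C=16, Z=20, Q=30 → choose C (16).
From C: Z=4, Q=18 → choose Z (4).
From Z: Q=14 → choose Q (14).
NN route D → T → U → C → Z → Q → D costs 86.
Optimal: D → U → Q → Z → C → T → D costs 82 (by enumerating all 60 distinct tours).
Excess = 86 − 82 = 4.

Excess over optimum: 4 blocks.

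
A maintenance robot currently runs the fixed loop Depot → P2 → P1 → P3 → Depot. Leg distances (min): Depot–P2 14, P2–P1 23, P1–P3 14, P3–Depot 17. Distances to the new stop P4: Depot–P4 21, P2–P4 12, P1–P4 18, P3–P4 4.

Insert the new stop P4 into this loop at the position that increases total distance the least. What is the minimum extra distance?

Adding 7 min by placing P4 on the P2–P1 leg.

Insertion cost between consecutive stops i–j is d(i,P4) + d(P4,j) − d(i,j):
  between Depot and P2: 21 + 12 − 14 = 19
  between P2 and P1: 12 + 18 − 23 = 7
  between P1 and P3: 18 + 4 − 14 = 8
  between P3 and Depot: 4 + 21 − 17 = 8
Cheapest insertion is between P2 and P1, adding 7.
New total = 68 + 7 = 75.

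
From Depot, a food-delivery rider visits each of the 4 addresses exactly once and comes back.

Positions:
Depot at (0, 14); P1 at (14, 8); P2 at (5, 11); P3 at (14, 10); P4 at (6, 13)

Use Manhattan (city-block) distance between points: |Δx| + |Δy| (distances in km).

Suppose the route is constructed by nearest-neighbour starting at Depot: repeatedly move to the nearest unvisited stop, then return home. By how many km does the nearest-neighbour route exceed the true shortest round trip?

From Depot: P4=7, P2=8, P3=18, P1=20 → choose P4 (7).
From P4: P2=3, P3=11, P1=13 → choose P2 (3).
From P2: P3=10, P1=12 → choose P3 (10).
From P3: P1=2 → choose P1 (2).
NN route Depot → P4 → P2 → P3 → P1 → Depot costs 42.
Optimal: Depot → P2 → P1 → P3 → P4 → Depot costs 40 (by enumerating all 12 distinct tours).
Excess = 42 − 40 = 2.

The nearest-neighbour route is 2 km longer than optimal.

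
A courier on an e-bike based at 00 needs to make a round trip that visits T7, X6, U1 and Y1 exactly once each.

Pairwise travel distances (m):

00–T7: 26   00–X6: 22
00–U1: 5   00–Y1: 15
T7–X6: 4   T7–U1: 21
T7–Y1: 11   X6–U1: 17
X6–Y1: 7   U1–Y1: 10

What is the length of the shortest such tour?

Minimum total distance: 52 m.

There are 12 distinct closed tours to check (reversals are equivalent).
00 → T7 → X6 → U1 → Y1 → 00: 26+4+17+10+15 = 72
00 → T7 → X6 → Y1 → U1 → 00: 26+4+7+10+5 = 52
00 → T7 → U1 → X6 → Y1 → 00: 26+21+17+7+15 = 86
00 → T7 → U1 → Y1 → X6 → 00: 26+21+10+7+22 = 86
00 → T7 → Y1 → X6 → U1 → 00: 26+11+7+17+5 = 66
00 → T7 → Y1 → U1 → X6 → 00: 26+11+10+17+22 = 86
00 → X6 → T7 → U1 → Y1 → 00: 22+4+21+10+15 = 72
00 → X6 → T7 → Y1 → U1 → 00: 22+4+11+10+5 = 52
00 → X6 → U1 → T7 → Y1 → 00: 22+17+21+11+15 = 86
00 → X6 → Y1 → T7 → U1 → 00: 22+7+11+21+5 = 66
00 → U1 → T7 → X6 → Y1 → 00: 5+21+4+7+15 = 52
00 → U1 → X6 → T7 → Y1 → 00: 5+17+4+11+15 = 52
The minimum is 52.
One optimal route: 00 → T7 → X6 → Y1 → U1 → 00 (or its reverse).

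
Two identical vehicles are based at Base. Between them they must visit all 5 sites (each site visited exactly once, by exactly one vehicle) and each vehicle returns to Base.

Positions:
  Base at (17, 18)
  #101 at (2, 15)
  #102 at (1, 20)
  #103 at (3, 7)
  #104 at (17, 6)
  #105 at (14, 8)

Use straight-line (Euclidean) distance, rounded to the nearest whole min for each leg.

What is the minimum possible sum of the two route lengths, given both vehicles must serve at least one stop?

Minimum combined distance: 73 min.

Try each way of splitting the stops between the two vehicles (each non-empty) and, for each split, find the best tour for each vehicle:
  {#101} + {#102, #103, #104, #105}: 30 + 56 = 86
  {#102} + {#101, #103, #104, #105}: 32 + 50 = 82
  {#101, #102} + {#103, #104, #105}: 36 + 45 = 81
  {#103} + {#101, #102, #104, #105}: 36 + 51 = 87
  {#101, #103} + {#102, #104, #105}: 41 + 50 = 91
  {#102, #103} + {#101, #104, #105}: 47 + 45 = 92
  … (15 splits in total)
  {#101, #102, #103} + {#104, #105}: 47 + 26 = 73  ← best
Best: vehicle 1 Base → #102 → #101 → #103 → Base = 47; vehicle 2 Base → #104 → #105 → Base = 26; combined 73.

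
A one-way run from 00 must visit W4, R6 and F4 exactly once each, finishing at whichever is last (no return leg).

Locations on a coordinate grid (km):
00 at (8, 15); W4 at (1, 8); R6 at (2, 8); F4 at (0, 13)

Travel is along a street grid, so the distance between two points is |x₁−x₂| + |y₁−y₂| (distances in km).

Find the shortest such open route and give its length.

Shortest open route: 17 km.

There are 3! = 6 possible orderings.
00 - W4 - R6 - F4: 14+1+7 = 22
00 - W4 - F4 - R6: 14+6+7 = 27
00 - R6 - W4 - F4: 13+1+6 = 20
00 - R6 - F4 - W4: 13+7+6 = 26
00 - F4 - W4 - R6: 10+6+1 = 17
00 - F4 - R6 - W4: 10+7+1 = 18
The minimum is 17.
One shortest path: 00 → F4 → W4 → R6.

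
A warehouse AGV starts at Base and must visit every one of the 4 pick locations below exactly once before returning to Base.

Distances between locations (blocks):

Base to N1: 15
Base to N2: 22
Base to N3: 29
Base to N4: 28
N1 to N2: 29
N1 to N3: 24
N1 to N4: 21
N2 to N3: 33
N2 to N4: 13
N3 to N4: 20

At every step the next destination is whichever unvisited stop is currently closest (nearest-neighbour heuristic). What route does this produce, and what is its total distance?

Base → [N1:15 / N2:22 / N4:28 / N3:29] → N1 (15)
N1 → [N4:21 / N3:24 / N2:29] → N4 (21)
N4 → [N2:13 / N3:20] → N2 (13)
N2 → [N3:33] → N3 (33)
Return N3→Base: 29.
Total = 15 + 21 + 13 + 33 + 29 = 111.

Total distance 111 blocks via the nearest-neighbour route Base → N1 → N4 → N2 → N3 → Base.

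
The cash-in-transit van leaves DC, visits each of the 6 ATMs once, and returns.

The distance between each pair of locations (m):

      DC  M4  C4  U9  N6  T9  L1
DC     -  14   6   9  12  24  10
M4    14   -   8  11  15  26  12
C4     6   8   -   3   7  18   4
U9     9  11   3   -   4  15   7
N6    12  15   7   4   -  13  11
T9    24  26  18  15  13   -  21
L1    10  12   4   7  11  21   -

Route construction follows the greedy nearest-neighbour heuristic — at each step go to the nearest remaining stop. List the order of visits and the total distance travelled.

86 m along DC → C4 → U9 → N6 → L1 → M4 → T9 → DC.

DC → [C4:6 / U9:9 / L1:10 / N6:12 / M4:14 / T9:24] → C4 (6)
C4 → [U9:3 / L1:4 / N6:7 / M4:8 / T9:18] → U9 (3)
U9 → [N6:4 / L1:7 / M4:11 / T9:15] → N6 (4)
N6 → [L1:11 / T9:13 / M4:15] → L1 (11)
L1 → [M4:12 / T9:21] → M4 (12)
M4 → [T9:26] → T9 (26)
Return T9→DC: 24.
Total = 6 + 3 + 4 + 11 + 12 + 26 + 24 = 86.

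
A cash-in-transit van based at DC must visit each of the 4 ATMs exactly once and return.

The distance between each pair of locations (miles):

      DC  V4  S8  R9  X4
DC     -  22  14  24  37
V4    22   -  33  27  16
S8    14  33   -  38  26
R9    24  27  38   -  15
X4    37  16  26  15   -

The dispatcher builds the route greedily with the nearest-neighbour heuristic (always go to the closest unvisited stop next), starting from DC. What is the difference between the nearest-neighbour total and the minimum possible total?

From DC: S8=14, V4=22, R9=24, X4=37 → choose S8 (14).
From S8: X4=26, V4=33, R9=38 → choose X4 (26).
From X4: R9=15, V4=16 → choose R9 (15).
From R9: V4=27 → choose V4 (27).
NN route DC → S8 → X4 → R9 → V4 → DC costs 104.
Optimal: DC → S8 → V4 → X4 → R9 → DC costs 102 (by enumerating all 12 distinct tours).
Excess = 104 − 102 = 2.

2 miles longer than the optimal tour.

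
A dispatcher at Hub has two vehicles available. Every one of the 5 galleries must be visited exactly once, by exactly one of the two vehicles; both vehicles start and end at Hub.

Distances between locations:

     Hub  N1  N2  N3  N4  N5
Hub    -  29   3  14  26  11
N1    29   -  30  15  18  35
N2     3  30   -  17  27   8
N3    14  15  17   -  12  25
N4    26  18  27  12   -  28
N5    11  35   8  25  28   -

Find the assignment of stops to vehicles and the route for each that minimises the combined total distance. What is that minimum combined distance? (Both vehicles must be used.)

There are 2^4 − 1 = 15 ways to divide the 5 stops into two non-empty groups. For each, the best each vehicle can do is its own shortest tour through its group:
  {N1} + {N2, N3, N4, N5}: 58 + 65 = 123
  {N2} + {N1, N3, N4, N5}: 6 + 86 = 92
  {N1, N2} + {N3, N4, N5}: 62 + 65 = 127
  {N3} + {N1, N2, N4, N5}: 28 + 86 = 114
  {N1, N3} + {N2, N4, N5}: 58 + 65 = 123
  {N2, N3} + {N1, N4, N5}: 34 + 86 = 120
  … (15 splits in total)
Best: vehicle 1 Hub → N2 → Hub = 6; vehicle 2 Hub → N3 → N1 → N4 → N5 → Hub = 86; combined 92.

Minimum combined distance: 92.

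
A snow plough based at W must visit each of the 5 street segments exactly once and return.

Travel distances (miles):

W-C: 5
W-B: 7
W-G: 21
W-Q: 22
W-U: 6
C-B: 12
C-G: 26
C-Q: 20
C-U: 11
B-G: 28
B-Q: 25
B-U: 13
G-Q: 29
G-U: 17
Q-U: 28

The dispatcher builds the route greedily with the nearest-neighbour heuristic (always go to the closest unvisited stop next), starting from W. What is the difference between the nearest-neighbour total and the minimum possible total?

The nearest-neighbour route is 13 miles longer than optimal.

W: C=5, U=6, B=7, G=21, Q=22 ⇒ C
C: U=11, B=12, Q=20, G=26 ⇒ U
U: B=13, G=17, Q=28 ⇒ B
B: Q=25, G=28 ⇒ Q
Q: G=29 ⇒ G
NN route W → C → U → B → Q → G → W costs 104.
Optimal: W → C → Q → G → U → B → W costs 91 (by enumerating all 60 distinct tours).
Excess = 104 − 91 = 13.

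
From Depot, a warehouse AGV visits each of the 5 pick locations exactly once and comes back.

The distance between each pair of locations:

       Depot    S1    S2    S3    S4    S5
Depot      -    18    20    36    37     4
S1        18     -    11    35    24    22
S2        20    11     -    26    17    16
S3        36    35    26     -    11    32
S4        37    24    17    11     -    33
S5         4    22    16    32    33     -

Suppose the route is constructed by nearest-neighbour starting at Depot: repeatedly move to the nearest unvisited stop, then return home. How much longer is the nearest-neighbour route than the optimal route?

From Depot: S5=4, S1=18, S2=20, S3=36, S4=37 → choose S5 (4).
From S5: S2=16, S1=22, S3=32, S4=33 → choose S2 (16).
From S2: S1=11, S4=17, S3=26 → choose S1 (11).
From S1: S4=24, S3=35 → choose S4 (24).
From S4: S3=11 → choose S3 (11).
NN route Depot → S5 → S2 → S1 → S4 → S3 → Depot costs 102.
Optimal: Depot → S1 → S2 → S4 → S3 → S5 → Depot costs 93 (by enumerating all 60 distinct tours).
Excess = 102 − 93 = 9.

Excess over optimum: 9.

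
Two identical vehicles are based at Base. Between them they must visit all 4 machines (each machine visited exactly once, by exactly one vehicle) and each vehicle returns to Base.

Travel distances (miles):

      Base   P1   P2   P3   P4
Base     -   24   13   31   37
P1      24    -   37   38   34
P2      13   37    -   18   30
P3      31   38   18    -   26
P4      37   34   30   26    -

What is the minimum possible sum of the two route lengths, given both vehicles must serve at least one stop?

141 miles — the smallest possible combined total.

There are 2^3 − 1 = 7 ways to divide the 4 stops into two non-empty groups. For each, the best each vehicle can do is its own shortest tour through its group:
  {P1} + {P2, P3, P4}: 48 + 94 = 142
  {P2} + {P1, P3, P4}: 26 + 115 = 141
  {P1, P2} + {P3, P4}: 74 + 94 = 168
  {P3} + {P1, P2, P4}: 62 + 101 = 163
  {P1, P3} + {P2, P4}: 93 + 80 = 173
  {P2, P3} + {P1, P4}: 62 + 95 = 157
  … (7 splits in total)
Best: vehicle 1 Base → P2 → Base = 26; vehicle 2 Base → P1 → P4 → P3 → Base = 115; combined 141.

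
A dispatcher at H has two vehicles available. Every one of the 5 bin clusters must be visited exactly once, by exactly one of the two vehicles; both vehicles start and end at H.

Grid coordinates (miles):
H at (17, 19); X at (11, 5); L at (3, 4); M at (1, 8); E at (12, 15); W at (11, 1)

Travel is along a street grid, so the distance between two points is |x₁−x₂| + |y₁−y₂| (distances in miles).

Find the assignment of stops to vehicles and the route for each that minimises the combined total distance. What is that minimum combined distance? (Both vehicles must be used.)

Minimum combined distance: 86 miles.

There are 2^4 − 1 = 15 ways to divide the 5 stops into two non-empty groups. For each, the best each vehicle can do is its own shortest tour through its group:
  {X} + {L, M, E, W}: 40 + 68 = 108
  {L} + {X, M, E, W}: 58 + 68 = 126
  {X, L} + {M, E, W}: 58 + 68 = 126
  {M} + {X, L, E, W}: 54 + 64 = 118
  {X, M} + {L, E, W}: 60 + 64 = 124
  {L, M} + {X, E, W}: 62 + 48 = 110
  … (15 splits in total)
  {E} + {X, L, M, W}: 18 + 68 = 86  ← best
Best: vehicle 1 H → E → H = 18; vehicle 2 H → X → W → L → M → H = 68; combined 86.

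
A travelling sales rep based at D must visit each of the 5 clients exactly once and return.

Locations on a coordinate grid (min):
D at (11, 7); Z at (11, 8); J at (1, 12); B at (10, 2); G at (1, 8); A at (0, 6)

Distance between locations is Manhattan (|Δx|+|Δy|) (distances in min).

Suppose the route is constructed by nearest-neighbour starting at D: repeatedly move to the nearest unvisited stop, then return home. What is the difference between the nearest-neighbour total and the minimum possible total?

From D: Z=1, B=6, G=11, A=12, J=15 → choose Z (1).
From Z: B=7, G=10, A=13, J=14 → choose B (7).
From B: A=14, G=15, J=19 → choose A (14).
From A: G=3, J=7 → choose G (3).
From G: J=4 → choose J (4).
NN route D → Z → B → A → G → J → D costs 44.
Optimal: D → Z → J → G → A → B → D costs 42 (by enumerating all 60 distinct tours).
Excess = 44 − 42 = 2.

2 min longer than the optimal tour.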